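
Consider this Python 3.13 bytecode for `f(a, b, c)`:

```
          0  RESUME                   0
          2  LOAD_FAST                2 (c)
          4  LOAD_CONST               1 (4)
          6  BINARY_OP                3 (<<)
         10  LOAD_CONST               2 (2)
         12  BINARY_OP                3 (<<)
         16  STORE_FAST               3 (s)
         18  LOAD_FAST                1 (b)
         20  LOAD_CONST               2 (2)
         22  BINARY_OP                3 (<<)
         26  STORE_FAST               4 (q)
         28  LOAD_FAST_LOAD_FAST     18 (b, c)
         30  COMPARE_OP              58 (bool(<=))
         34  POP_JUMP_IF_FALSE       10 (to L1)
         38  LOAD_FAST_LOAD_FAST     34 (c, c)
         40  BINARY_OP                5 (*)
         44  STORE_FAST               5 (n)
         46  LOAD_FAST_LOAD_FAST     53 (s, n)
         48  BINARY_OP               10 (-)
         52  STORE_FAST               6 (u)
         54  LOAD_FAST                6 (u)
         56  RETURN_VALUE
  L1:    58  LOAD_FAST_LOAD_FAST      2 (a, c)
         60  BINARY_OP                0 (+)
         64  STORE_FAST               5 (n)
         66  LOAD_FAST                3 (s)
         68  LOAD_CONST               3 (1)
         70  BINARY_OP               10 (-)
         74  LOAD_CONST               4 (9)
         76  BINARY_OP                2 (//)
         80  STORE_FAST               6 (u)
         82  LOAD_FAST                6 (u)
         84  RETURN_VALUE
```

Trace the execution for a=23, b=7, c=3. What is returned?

LOAD_FAST c → push 3. Stack: [3]
LOAD_CONST → push 4. Stack: [3, 4]
BINARY_OP << → 3 << 4 = 48. Stack: [48]
LOAD_CONST → push 2. Stack: [48, 2]
BINARY_OP << → 48 << 2 = 192. Stack: [192]
STORE_FAST s → s=192. Stack: []
LOAD_FAST b → push 7. Stack: [7]
LOAD_CONST → push 2. Stack: [7, 2]
BINARY_OP << → 7 << 2 = 28. Stack: [28]
STORE_FAST q → q=28. Stack: []
LOAD_FAST_LOAD_FAST b,c → push 7,3. Stack: [7, 3]
COMPARE_OP bool(<=) → 7 vs 3 = False. Stack: [False]
POP_JUMP_IF_FALSE → pop False; jump. Stack: []
LOAD_FAST_LOAD_FAST a,c → push 23,3. Stack: [23, 3]
BINARY_OP + → 23 + 3 = 26. Stack: [26]
STORE_FAST n → n=26. Stack: []
LOAD_FAST s → push 192. Stack: [192]
LOAD_CONST → push 1. Stack: [192, 1]
BINARY_OP - → 192 - 1 = 191. Stack: [191]
LOAD_CONST → push 9. Stack: [191, 9]
BINARY_OP // → 191 // 9 = 21. Stack: [21]
STORE_FAST u → u=21. Stack: []
LOAD_FAST u → push 21. Stack: [21]
RETURN_VALUE → return 21.

21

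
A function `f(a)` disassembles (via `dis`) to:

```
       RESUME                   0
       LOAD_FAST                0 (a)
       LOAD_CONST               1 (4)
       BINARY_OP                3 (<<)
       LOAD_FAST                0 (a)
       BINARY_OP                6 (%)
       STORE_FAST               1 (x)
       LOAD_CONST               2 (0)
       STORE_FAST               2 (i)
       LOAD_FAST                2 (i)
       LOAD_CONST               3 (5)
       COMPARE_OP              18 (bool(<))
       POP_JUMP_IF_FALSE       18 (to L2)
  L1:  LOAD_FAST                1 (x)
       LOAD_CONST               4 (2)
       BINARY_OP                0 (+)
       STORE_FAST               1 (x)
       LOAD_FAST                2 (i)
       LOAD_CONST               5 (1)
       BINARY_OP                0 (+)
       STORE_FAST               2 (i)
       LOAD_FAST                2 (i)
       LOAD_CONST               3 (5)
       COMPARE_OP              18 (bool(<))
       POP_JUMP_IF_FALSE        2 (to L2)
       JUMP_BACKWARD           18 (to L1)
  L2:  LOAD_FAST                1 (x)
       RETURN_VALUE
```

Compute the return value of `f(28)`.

10

LOAD_FAST a → push 28
LOAD_CONST → push 4
BINARY_OP << → 28 << 4 = 448
LOAD_FAST a → push 28
BINARY_OP % → 448 % 28 = 0
STORE_FAST x → x=0
LOAD_CONST → push 0
STORE_FAST i → i=0
LOAD_FAST i → push 0
LOAD_CONST → push 5
COMPARE_OP bool(<) → 0 vs 5 = True
POP_JUMP_IF_FALSE → pop True; no jump
LOAD_FAST x → push 0
LOAD_CONST → push 2
BINARY_OP + → 0 + 2 = 2
STORE_FAST x → x=2
LOAD_FAST i → push 0
LOAD_CONST → push 1
BINARY_OP + → 0 + 1 = 1
STORE_FAST i → i=1
LOAD_FAST i → push 1
LOAD_CONST → push 5
COMPARE_OP bool(<) → 1 vs 5 = True
POP_JUMP_IF_FALSE → pop True; no jump
LOAD_FAST x → push 2
LOAD_CONST → push 2
BINARY_OP + → 2 + 2 = 4
STORE_FAST x → x=4
LOAD_FAST i → push 1
LOAD_CONST → push 1
BINARY_OP + → 1 + 1 = 2
STORE_FAST i → i=2
LOAD_FAST i → push 2
LOAD_CONST → push 5
COMPARE_OP bool(<) → 2 vs 5 = True
POP_JUMP_IF_FALSE → pop True; no jump
LOAD_FAST x → push 4
LOAD_CONST → push 2
BINARY_OP + → 4 + 2 = 6
STORE_FAST x → x=6
LOAD_FAST i → push 2
LOAD_CONST → push 1
BINARY_OP + → 2 + 1 = 3
STORE_FAST i → i=3
LOAD_FAST i → push 3
LOAD_CONST → push 5
COMPARE_OP bool(<) → 3 vs 5 = True
POP_JUMP_IF_FALSE → pop True; no jump
LOAD_FAST x → push 6
LOAD_CONST → push 2
BINARY_OP + → 6 + 2 = 8
STORE_FAST x → x=8
LOAD_FAST i → push 3
LOAD_CONST → push 1
BINARY_OP + → 3 + 1 = 4
STORE_FAST i → i=4
LOAD_FAST i → push 4
LOAD_CONST → push 5
COMPARE_OP bool(<) → 4 vs 5 = True
POP_JUMP_IF_FALSE → pop True; no jump
LOAD_FAST x → push 8
LOAD_CONST → push 2
BINARY_OP + → 8 + 2 = 10
STORE_FAST x → x=10
LOAD_FAST i → push 4
LOAD_CONST → push 1
BINARY_OP + → 4 + 1 = 5
STORE_FAST i → i=5
LOAD_FAST i → push 5
LOAD_CONST → push 5
COMPARE_OP bool(<) → 5 vs 5 = False
POP_JUMP_IF_FALSE → pop False; jump
LOAD_FAST x → push 10
RETURN_VALUE → return 10.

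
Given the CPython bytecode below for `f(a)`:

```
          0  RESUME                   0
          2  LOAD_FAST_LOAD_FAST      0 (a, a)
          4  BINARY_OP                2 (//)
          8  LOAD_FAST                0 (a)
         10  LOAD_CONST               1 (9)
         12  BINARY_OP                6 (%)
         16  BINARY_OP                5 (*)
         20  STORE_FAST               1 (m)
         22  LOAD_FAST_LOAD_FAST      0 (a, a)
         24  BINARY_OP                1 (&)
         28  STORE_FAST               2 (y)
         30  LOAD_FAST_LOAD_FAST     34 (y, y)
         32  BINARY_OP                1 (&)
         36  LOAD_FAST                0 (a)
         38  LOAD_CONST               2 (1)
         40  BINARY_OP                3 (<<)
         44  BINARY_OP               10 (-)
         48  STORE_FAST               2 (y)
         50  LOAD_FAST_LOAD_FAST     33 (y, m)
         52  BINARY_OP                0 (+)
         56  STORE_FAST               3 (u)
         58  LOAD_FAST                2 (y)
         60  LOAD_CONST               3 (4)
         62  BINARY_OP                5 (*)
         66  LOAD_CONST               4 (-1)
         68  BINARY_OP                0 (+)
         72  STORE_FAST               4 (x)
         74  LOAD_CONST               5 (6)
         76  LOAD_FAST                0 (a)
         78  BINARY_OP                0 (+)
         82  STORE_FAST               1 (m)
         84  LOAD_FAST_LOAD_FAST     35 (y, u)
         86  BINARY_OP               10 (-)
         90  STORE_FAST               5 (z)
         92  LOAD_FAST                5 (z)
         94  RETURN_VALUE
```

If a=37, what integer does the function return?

LOAD_FAST_LOAD_FAST a,a → push 37,37. Stack: [37, 37]
BINARY_OP // → 37 // 37 = 1. Stack: [1]
LOAD_FAST a → push 37. Stack: [1, 37]
LOAD_CONST → push 9. Stack: [1, 37, 9]
BINARY_OP % → 37 % 9 = 1. Stack: [1, 1]
BINARY_OP * → 1 * 1 = 1. Stack: [1]
STORE_FAST m → m=1. Stack: []
LOAD_FAST_LOAD_FAST a,a → push 37,37. Stack: [37, 37]
BINARY_OP & → 37 & 37 = 37. Stack: [37]
STORE_FAST y → y=37. Stack: []
LOAD_FAST_LOAD_FAST y,y → push 37,37. Stack: [37, 37]
BINARY_OP & → 37 & 37 = 37. Stack: [37]
LOAD_FAST a → push 37. Stack: [37, 37]
LOAD_CONST → push 1. Stack: [37, 37, 1]
BINARY_OP << → 37 << 1 = 74. Stack: [37, 74]
BINARY_OP - → 37 - 74 = -37. Stack: [-37]
STORE_FAST y → y=-37. Stack: []
LOAD_FAST_LOAD_FAST y,m → push -37,1. Stack: [-37, 1]
BINARY_OP + → -37 + 1 = -36. Stack: [-36]
STORE_FAST u → u=-36. Stack: []
LOAD_FAST y → push -37. Stack: [-37]
LOAD_CONST → push 4. Stack: [-37, 4]
BINARY_OP * → -37 * 4 = -148. Stack: [-148]
LOAD_CONST → push -1. Stack: [-148, -1]
BINARY_OP + → -148 + -1 = -149. Stack: [-149]
STORE_FAST x → x=-149. Stack: []
LOAD_CONST → push 6. Stack: [6]
LOAD_FAST a → push 37. Stack: [6, 37]
BINARY_OP + → 6 + 37 = 43. Stack: [43]
STORE_FAST m → m=43. Stack: []
LOAD_FAST_LOAD_FAST y,u → push -37,-36. Stack: [-37, -36]
BINARY_OP - → -37 - -36 = -1. Stack: [-1]
STORE_FAST z → z=-1. Stack: []
LOAD_FAST z → push -1. Stack: [-1]
RETURN_VALUE → return -1.

-1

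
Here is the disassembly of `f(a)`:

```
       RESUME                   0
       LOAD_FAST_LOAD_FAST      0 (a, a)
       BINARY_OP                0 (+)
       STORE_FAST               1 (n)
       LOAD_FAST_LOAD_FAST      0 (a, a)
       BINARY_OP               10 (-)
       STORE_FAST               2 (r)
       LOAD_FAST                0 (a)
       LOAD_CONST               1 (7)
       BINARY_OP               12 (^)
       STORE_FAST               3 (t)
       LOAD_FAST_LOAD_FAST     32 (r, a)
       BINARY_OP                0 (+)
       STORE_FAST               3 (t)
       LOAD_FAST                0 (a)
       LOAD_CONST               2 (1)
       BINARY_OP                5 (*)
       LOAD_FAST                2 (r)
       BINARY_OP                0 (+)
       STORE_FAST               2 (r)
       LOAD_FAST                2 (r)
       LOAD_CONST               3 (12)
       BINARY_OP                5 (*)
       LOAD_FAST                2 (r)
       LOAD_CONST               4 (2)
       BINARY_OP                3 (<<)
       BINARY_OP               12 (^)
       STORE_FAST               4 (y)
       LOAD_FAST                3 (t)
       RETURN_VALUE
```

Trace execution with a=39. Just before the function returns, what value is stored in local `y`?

LOAD_FAST_LOAD_FAST a,a → push 39,39. Stack: [39, 39]
BINARY_OP + → 39 + 39 = 78. Stack: [78]
STORE_FAST n → n=78. Stack: []
LOAD_FAST_LOAD_FAST a,a → push 39,39. Stack: [39, 39]
BINARY_OP - → 39 - 39 = 0. Stack: [0]
STORE_FAST r → r=0. Stack: []
LOAD_FAST a → push 39. Stack: [39]
LOAD_CONST → push 7. Stack: [39, 7]
BINARY_OP ^ → 39 ^ 7 = 32. Stack: [32]
STORE_FAST t → t=32. Stack: []
LOAD_FAST_LOAD_FAST r,a → push 0,39. Stack: [0, 39]
BINARY_OP + → 0 + 39 = 39. Stack: [39]
STORE_FAST t → t=39. Stack: []
LOAD_FAST a → push 39. Stack: [39]
LOAD_CONST → push 1. Stack: [39, 1]
BINARY_OP * → 39 * 1 = 39. Stack: [39]
LOAD_FAST r → push 0. Stack: [39, 0]
BINARY_OP + → 39 + 0 = 39. Stack: [39]
STORE_FAST r → r=39. Stack: []
LOAD_FAST r → push 39. Stack: [39]
LOAD_CONST → push 12. Stack: [39, 12]
BINARY_OP * → 39 * 12 = 468. Stack: [468]
LOAD_FAST r → push 39. Stack: [468, 39]
LOAD_CONST → push 2. Stack: [468, 39, 2]
BINARY_OP << → 39 << 2 = 156. Stack: [468, 156]
BINARY_OP ^ → 468 ^ 156 = 328. Stack: [328]
STORE_FAST y → y=328. Stack: []
LOAD_FAST t → push 39. Stack: [39]
RETURN_VALUE → return 39.

328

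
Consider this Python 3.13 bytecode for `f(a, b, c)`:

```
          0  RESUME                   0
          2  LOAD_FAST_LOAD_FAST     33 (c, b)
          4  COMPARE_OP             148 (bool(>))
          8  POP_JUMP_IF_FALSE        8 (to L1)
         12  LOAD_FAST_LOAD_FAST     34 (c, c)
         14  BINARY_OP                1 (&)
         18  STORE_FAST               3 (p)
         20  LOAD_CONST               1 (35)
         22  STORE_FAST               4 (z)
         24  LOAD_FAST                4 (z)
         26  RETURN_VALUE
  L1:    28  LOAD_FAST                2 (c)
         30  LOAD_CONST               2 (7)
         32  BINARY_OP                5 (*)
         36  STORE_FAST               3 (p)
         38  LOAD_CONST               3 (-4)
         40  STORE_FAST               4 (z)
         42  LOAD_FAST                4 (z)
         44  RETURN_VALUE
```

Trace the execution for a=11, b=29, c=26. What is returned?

LOAD_FAST_LOAD_FAST c,b → push 26,29. Stack: [26, 29]
COMPARE_OP bool(>) → 26 vs 29 = False. Stack: [False]
POP_JUMP_IF_FALSE → pop False; jump. Stack: []
LOAD_FAST c → push 26. Stack: [26]
LOAD_CONST → push 7. Stack: [26, 7]
BINARY_OP * → 26 * 7 = 182. Stack: [182]
STORE_FAST p → p=182. Stack: []
LOAD_CONST → push -4. Stack: [-4]
STORE_FAST z → z=-4. Stack: []
LOAD_FAST z → push -4. Stack: [-4]
RETURN_VALUE → return -4.

-4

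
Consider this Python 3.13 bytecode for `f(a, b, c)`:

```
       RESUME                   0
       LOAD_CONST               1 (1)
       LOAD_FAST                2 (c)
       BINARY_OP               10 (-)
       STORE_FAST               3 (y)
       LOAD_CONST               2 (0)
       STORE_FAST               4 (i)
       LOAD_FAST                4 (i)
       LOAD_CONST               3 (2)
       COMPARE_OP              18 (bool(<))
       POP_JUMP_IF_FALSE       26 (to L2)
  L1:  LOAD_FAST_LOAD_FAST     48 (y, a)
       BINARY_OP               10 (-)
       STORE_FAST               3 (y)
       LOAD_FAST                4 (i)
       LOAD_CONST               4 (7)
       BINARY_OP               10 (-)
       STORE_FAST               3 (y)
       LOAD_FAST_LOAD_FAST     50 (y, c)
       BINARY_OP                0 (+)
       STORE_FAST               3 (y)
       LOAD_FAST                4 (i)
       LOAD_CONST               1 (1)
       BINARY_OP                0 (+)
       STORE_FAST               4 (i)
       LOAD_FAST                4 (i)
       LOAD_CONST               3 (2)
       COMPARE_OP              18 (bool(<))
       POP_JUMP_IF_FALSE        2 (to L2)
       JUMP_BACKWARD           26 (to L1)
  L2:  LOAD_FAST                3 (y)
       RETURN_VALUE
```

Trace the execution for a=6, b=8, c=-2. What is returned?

LOAD_CONST → push 1. Stack: [1]
LOAD_FAST c → push -2. Stack: [1, -2]
BINARY_OP - → 1 - -2 = 3. Stack: [3]
STORE_FAST y → y=3. Stack: []
LOAD_CONST → push 0. Stack: [0]
STORE_FAST i → i=0. Stack: []
LOAD_FAST i → push 0. Stack: [0]
LOAD_CONST → push 2. Stack: [0, 2]
COMPARE_OP bool(<) → 0 vs 2 = True. Stack: [True]
POP_JUMP_IF_FALSE → pop True; no jump. Stack: []
LOAD_FAST_LOAD_FAST y,a → push 3,6. Stack: [3, 6]
BINARY_OP - → 3 - 6 = -3. Stack: [-3]
STORE_FAST y → y=-3. Stack: []
LOAD_FAST i → push 0. Stack: [0]
LOAD_CONST → push 7. Stack: [0, 7]
BINARY_OP - → 0 - 7 = -7. Stack: [-7]
STORE_FAST y → y=-7. Stack: []
LOAD_FAST_LOAD_FAST y,c → push -7,-2. Stack: [-7, -2]
BINARY_OP + → -7 + -2 = -9. Stack: [-9]
STORE_FAST y → y=-9. Stack: []
LOAD_FAST i → push 0. Stack: [0]
LOAD_CONST → push 1. Stack: [0, 1]
BINARY_OP + → 0 + 1 = 1. Stack: [1]
STORE_FAST i → i=1. Stack: []
LOAD_FAST i → push 1. Stack: [1]
LOAD_CONST → push 2. Stack: [1, 2]
COMPARE_OP bool(<) → 1 vs 2 = True. Stack: [True]
POP_JUMP_IF_FALSE → pop True; no jump. Stack: []
LOAD_FAST_LOAD_FAST y,a → push -9,6. Stack: [-9, 6]
BINARY_OP - → -9 - 6 = -15. Stack: [-15]
STORE_FAST y → y=-15. Stack: []
LOAD_FAST i → push 1. Stack: [1]
LOAD_CONST → push 7. Stack: [1, 7]
BINARY_OP - → 1 - 7 = -6. Stack: [-6]
STORE_FAST y → y=-6. Stack: []
LOAD_FAST_LOAD_FAST y,c → push -6,-2. Stack: [-6, -2]
BINARY_OP + → -6 + -2 = -8. Stack: [-8]
STORE_FAST y → y=-8. Stack: []
LOAD_FAST i → push 1. Stack: [1]
LOAD_CONST → push 1. Stack: [1, 1]
BINARY_OP + → 1 + 1 = 2. Stack: [2]
STORE_FAST i → i=2. Stack: []
LOAD_FAST i → push 2. Stack: [2]
LOAD_CONST → push 2. Stack: [2, 2]
COMPARE_OP bool(<) → 2 vs 2 = False. Stack: [False]
POP_JUMP_IF_FALSE → pop False; jump. Stack: []
LOAD_FAST y → push -8. Stack: [-8]
RETURN_VALUE → return -8.

-8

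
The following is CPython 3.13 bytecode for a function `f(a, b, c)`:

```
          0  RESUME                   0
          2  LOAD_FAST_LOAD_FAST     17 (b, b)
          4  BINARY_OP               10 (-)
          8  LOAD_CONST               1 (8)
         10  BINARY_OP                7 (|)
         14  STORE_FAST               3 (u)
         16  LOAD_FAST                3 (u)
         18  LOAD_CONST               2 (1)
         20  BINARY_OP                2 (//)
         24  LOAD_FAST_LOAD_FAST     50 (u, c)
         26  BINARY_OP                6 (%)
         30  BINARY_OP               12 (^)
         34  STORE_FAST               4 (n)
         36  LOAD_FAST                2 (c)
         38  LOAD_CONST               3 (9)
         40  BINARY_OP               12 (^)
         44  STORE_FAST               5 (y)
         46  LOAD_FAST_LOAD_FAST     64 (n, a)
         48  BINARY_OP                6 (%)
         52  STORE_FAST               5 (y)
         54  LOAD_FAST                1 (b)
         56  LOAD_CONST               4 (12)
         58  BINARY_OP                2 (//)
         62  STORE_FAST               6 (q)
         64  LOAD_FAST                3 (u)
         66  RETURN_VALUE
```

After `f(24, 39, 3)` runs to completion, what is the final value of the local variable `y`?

LOAD_FAST_LOAD_FAST b,b → push 39,39. Stack: [39, 39]
BINARY_OP - → 39 - 39 = 0. Stack: [0]
LOAD_CONST → push 8. Stack: [0, 8]
BINARY_OP | → 0 | 8 = 8. Stack: [8]
STORE_FAST u → u=8. Stack: []
LOAD_FAST u → push 8. Stack: [8]
LOAD_CONST → push 1. Stack: [8, 1]
BINARY_OP // → 8 // 1 = 8. Stack: [8]
LOAD_FAST_LOAD_FAST u,c → push 8,3. Stack: [8, 8, 3]
BINARY_OP % → 8 % 3 = 2. Stack: [8, 2]
BINARY_OP ^ → 8 ^ 2 = 10. Stack: [10]
STORE_FAST n → n=10. Stack: []
LOAD_FAST c → push 3. Stack: [3]
LOAD_CONST → push 9. Stack: [3, 9]
BINARY_OP ^ → 3 ^ 9 = 10. Stack: [10]
STORE_FAST y → y=10. Stack: []
LOAD_FAST_LOAD_FAST n,a → push 10,24. Stack: [10, 24]
BINARY_OP % → 10 % 24 = 10. Stack: [10]
STORE_FAST y → y=10. Stack: []
LOAD_FAST b → push 39. Stack: [39]
LOAD_CONST → push 12. Stack: [39, 12]
BINARY_OP // → 39 // 12 = 3. Stack: [3]
STORE_FAST q → q=3. Stack: []
LOAD_FAST u → push 8. Stack: [8]
RETURN_VALUE → return 8.

10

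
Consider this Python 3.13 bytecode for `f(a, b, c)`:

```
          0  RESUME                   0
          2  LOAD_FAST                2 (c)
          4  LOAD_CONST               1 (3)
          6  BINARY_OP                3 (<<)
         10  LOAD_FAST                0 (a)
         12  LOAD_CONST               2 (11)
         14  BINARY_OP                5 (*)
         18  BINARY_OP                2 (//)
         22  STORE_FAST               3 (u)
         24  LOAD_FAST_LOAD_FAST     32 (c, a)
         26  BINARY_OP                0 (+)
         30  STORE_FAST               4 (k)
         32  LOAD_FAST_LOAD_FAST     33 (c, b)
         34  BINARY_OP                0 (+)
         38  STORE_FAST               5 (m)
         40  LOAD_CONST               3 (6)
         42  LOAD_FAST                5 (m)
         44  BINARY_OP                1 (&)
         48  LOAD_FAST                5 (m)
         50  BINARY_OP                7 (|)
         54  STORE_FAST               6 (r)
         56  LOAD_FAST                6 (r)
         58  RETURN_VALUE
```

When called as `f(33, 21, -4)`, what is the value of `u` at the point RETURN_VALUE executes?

-1

LOAD_FAST c → push -4. Stack: [-4]
LOAD_CONST → push 3. Stack: [-4, 3]
BINARY_OP << → -4 << 3 = -32. Stack: [-32]
LOAD_FAST a → push 33. Stack: [-32, 33]
LOAD_CONST → push 11. Stack: [-32, 33, 11]
BINARY_OP * → 33 * 11 = 363. Stack: [-32, 363]
BINARY_OP // → -32 // 363 = -1. Stack: [-1]
STORE_FAST u → u=-1. Stack: []
LOAD_FAST_LOAD_FAST c,a → push -4,33. Stack: [-4, 33]
BINARY_OP + → -4 + 33 = 29. Stack: [29]
STORE_FAST k → k=29. Stack: []
LOAD_FAST_LOAD_FAST c,b → push -4,21. Stack: [-4, 21]
BINARY_OP + → -4 + 21 = 17. Stack: [17]
STORE_FAST m → m=17. Stack: []
LOAD_CONST → push 6. Stack: [6]
LOAD_FAST m → push 17. Stack: [6, 17]
BINARY_OP & → 6 & 17 = 0. Stack: [0]
LOAD_FAST m → push 17. Stack: [0, 17]
BINARY_OP | → 0 | 17 = 17. Stack: [17]
STORE_FAST r → r=17. Stack: []
LOAD_FAST r → push 17. Stack: [17]
RETURN_VALUE → return 17.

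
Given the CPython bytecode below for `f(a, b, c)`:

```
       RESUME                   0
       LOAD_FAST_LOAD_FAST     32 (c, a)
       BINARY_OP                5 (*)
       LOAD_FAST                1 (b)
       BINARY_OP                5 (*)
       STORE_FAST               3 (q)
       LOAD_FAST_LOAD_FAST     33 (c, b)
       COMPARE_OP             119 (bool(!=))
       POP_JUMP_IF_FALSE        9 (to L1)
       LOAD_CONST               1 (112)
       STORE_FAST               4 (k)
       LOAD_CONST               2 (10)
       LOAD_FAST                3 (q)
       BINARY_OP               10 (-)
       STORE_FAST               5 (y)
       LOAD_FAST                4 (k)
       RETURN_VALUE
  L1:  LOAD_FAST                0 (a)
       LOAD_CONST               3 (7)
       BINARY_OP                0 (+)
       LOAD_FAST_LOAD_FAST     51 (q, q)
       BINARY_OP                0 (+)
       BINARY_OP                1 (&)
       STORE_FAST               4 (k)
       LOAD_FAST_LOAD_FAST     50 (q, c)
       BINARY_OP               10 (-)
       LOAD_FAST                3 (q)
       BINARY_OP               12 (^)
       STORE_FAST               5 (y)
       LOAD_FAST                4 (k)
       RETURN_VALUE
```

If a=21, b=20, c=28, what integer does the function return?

LOAD_FAST_LOAD_FAST c,a → push 28,21. Stack: [28, 21]
BINARY_OP * → 28 * 21 = 588. Stack: [588]
LOAD_FAST b → push 20. Stack: [588, 20]
BINARY_OP * → 588 * 20 = 11760. Stack: [11760]
STORE_FAST q → q=11760. Stack: []
LOAD_FAST_LOAD_FAST c,b → push 28,20. Stack: [28, 20]
COMPARE_OP bool(!=) → 28 vs 20 = True. Stack: [True]
POP_JUMP_IF_FALSE → pop True; no jump. Stack: []
LOAD_CONST → push 112. Stack: [112]
STORE_FAST k → k=112. Stack: []
LOAD_CONST → push 10. Stack: [10]
LOAD_FAST q → push 11760. Stack: [10, 11760]
BINARY_OP - → 10 - 11760 = -11750. Stack: [-11750]
STORE_FAST y → y=-11750. Stack: []
LOAD_FAST k → push 112. Stack: [112]
RETURN_VALUE → return 112.

112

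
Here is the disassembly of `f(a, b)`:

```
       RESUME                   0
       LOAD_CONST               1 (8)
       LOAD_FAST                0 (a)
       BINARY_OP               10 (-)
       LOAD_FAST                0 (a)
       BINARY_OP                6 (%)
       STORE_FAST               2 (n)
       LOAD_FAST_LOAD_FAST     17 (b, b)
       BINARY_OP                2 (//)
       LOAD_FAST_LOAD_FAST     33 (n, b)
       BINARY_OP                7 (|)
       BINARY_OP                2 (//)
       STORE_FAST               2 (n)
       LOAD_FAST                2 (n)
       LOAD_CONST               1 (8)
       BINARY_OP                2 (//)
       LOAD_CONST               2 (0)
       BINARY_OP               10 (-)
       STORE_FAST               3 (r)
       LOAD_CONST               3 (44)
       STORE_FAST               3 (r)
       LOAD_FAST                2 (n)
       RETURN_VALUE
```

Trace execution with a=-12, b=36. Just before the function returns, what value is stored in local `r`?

LOAD_CONST → push 8. Stack: [8]
LOAD_FAST a → push -12. Stack: [8, -12]
BINARY_OP - → 8 - -12 = 20. Stack: [20]
LOAD_FAST a → push -12. Stack: [20, -12]
BINARY_OP % → 20 % -12 = -4. Stack: [-4]
STORE_FAST n → n=-4. Stack: []
LOAD_FAST_LOAD_FAST b,b → push 36,36. Stack: [36, 36]
BINARY_OP // → 36 // 36 = 1. Stack: [1]
LOAD_FAST_LOAD_FAST n,b → push -4,36. Stack: [1, -4, 36]
BINARY_OP | → -4 | 36 = -4. Stack: [1, -4]
BINARY_OP // → 1 // -4 = -1. Stack: [-1]
STORE_FAST n → n=-1. Stack: []
LOAD_FAST n → push -1. Stack: [-1]
LOAD_CONST → push 8. Stack: [-1, 8]
BINARY_OP // → -1 // 8 = -1. Stack: [-1]
LOAD_CONST → push 0. Stack: [-1, 0]
BINARY_OP - → -1 - 0 = -1. Stack: [-1]
STORE_FAST r → r=-1. Stack: []
LOAD_CONST → push 44. Stack: [44]
STORE_FAST r → r=44. Stack: []
LOAD_FAST n → push -1. Stack: [-1]
RETURN_VALUE → return -1.

44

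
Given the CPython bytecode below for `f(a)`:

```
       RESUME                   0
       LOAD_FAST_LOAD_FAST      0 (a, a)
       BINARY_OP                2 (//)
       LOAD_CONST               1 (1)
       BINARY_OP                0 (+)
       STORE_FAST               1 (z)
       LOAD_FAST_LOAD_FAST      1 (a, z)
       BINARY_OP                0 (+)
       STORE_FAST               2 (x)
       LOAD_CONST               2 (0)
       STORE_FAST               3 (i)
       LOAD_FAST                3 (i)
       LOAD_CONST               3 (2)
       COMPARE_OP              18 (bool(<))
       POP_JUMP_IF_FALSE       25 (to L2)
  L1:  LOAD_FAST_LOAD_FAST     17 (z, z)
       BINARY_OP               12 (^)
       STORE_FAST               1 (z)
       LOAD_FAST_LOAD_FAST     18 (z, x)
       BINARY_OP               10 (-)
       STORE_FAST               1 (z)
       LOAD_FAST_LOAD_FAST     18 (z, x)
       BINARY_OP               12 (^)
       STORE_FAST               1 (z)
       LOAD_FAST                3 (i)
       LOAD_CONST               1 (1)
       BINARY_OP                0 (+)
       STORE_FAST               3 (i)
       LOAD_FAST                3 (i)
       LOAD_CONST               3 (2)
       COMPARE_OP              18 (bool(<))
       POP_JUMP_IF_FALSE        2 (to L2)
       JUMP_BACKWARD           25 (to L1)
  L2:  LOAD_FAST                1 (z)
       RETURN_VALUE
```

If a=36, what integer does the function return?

LOAD_FAST_LOAD_FAST a,a → push 36,36. Stack: [36, 36]
BINARY_OP // → 36 // 36 = 1. Stack: [1]
LOAD_CONST → push 1. Stack: [1, 1]
BINARY_OP + → 1 + 1 = 2. Stack: [2]
STORE_FAST z → z=2. Stack: []
LOAD_FAST_LOAD_FAST a,z → push 36,2. Stack: [36, 2]
BINARY_OP + → 36 + 2 = 38. Stack: [38]
STORE_FAST x → x=38. Stack: []
LOAD_CONST → push 0. Stack: [0]
STORE_FAST i → i=0. Stack: []
LOAD_FAST i → push 0. Stack: [0]
LOAD_CONST → push 2. Stack: [0, 2]
COMPARE_OP bool(<) → 0 vs 2 = True. Stack: [True]
POP_JUMP_IF_FALSE → pop True; no jump. Stack: []
LOAD_FAST_LOAD_FAST z,z → push 2,2. Stack: [2, 2]
BINARY_OP ^ → 2 ^ 2 = 0. Stack: [0]
STORE_FAST z → z=0. Stack: []
LOAD_FAST_LOAD_FAST z,x → push 0,38. Stack: [0, 38]
BINARY_OP - → 0 - 38 = -38. Stack: [-38]
STORE_FAST z → z=-38. Stack: []
LOAD_FAST_LOAD_FAST z,x → push -38,38. Stack: [-38, 38]
BINARY_OP ^ → -38 ^ 38 = -4. Stack: [-4]
STORE_FAST z → z=-4. Stack: []
LOAD_FAST i → push 0. Stack: [0]
LOAD_CONST → push 1. Stack: [0, 1]
BINARY_OP + → 0 + 1 = 1. Stack: [1]
STORE_FAST i → i=1. Stack: []
LOAD_FAST i → push 1. Stack: [1]
LOAD_CONST → push 2. Stack: [1, 2]
COMPARE_OP bool(<) → 1 vs 2 = True. Stack: [True]
POP_JUMP_IF_FALSE → pop True; no jump. Stack: []
LOAD_FAST_LOAD_FAST z,z → push -4,-4. Stack: [-4, -4]
BINARY_OP ^ → -4 ^ -4 = 0. Stack: [0]
STORE_FAST z → z=0. Stack: []
LOAD_FAST_LOAD_FAST z,x → push 0,38. Stack: [0, 38]
BINARY_OP - → 0 - 38 = -38. Stack: [-38]
STORE_FAST z → z=-38. Stack: []
LOAD_FAST_LOAD_FAST z,x → push -38,38. Stack: [-38, 38]
BINARY_OP ^ → -38 ^ 38 = -4. Stack: [-4]
STORE_FAST z → z=-4. Stack: []
LOAD_FAST i → push 1. Stack: [1]
LOAD_CONST → push 1. Stack: [1, 1]
BINARY_OP + → 1 + 1 = 2. Stack: [2]
STORE_FAST i → i=2. Stack: []
LOAD_FAST i → push 2. Stack: [2]
LOAD_CONST → push 2. Stack: [2, 2]
COMPARE_OP bool(<) → 2 vs 2 = False. Stack: [False]
POP_JUMP_IF_FALSE → pop False; jump. Stack: []
LOAD_FAST z → push -4. Stack: [-4]
RETURN_VALUE → return -4.

-4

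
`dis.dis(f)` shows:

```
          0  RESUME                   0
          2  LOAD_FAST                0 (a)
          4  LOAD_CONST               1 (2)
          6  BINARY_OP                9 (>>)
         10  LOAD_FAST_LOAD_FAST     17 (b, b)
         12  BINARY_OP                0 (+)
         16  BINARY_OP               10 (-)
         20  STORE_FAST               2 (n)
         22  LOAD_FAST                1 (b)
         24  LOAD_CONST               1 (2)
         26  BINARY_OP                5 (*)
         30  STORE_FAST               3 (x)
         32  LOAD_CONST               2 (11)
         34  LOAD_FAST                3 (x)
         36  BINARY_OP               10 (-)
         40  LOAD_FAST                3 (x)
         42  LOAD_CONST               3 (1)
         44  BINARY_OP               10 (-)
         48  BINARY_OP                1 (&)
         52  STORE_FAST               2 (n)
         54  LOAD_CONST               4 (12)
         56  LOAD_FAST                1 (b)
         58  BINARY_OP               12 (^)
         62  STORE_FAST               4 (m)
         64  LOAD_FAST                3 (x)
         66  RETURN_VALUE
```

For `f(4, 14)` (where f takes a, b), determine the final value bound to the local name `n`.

11

LOAD_FAST a → push 4. Stack: [4]
LOAD_CONST → push 2. Stack: [4, 2]
BINARY_OP >> → 4 >> 2 = 1. Stack: [1]
LOAD_FAST_LOAD_FAST b,b → push 14,14. Stack: [1, 14, 14]
BINARY_OP + → 14 + 14 = 28. Stack: [1, 28]
BINARY_OP - → 1 - 28 = -27. Stack: [-27]
STORE_FAST n → n=-27. Stack: []
LOAD_FAST b → push 14. Stack: [14]
LOAD_CONST → push 2. Stack: [14, 2]
BINARY_OP * → 14 * 2 = 28. Stack: [28]
STORE_FAST x → x=28. Stack: []
LOAD_CONST → push 11. Stack: [11]
LOAD_FAST x → push 28. Stack: [11, 28]
BINARY_OP - → 11 - 28 = -17. Stack: [-17]
LOAD_FAST x → push 28. Stack: [-17, 28]
LOAD_CONST → push 1. Stack: [-17, 28, 1]
BINARY_OP - → 28 - 1 = 27. Stack: [-17, 27]
BINARY_OP & → -17 & 27 = 11. Stack: [11]
STORE_FAST n → n=11. Stack: []
LOAD_CONST → push 12. Stack: [12]
LOAD_FAST b → push 14. Stack: [12, 14]
BINARY_OP ^ → 12 ^ 14 = 2. Stack: [2]
STORE_FAST m → m=2. Stack: []
LOAD_FAST x → push 28. Stack: [28]
RETURN_VALUE → return 28.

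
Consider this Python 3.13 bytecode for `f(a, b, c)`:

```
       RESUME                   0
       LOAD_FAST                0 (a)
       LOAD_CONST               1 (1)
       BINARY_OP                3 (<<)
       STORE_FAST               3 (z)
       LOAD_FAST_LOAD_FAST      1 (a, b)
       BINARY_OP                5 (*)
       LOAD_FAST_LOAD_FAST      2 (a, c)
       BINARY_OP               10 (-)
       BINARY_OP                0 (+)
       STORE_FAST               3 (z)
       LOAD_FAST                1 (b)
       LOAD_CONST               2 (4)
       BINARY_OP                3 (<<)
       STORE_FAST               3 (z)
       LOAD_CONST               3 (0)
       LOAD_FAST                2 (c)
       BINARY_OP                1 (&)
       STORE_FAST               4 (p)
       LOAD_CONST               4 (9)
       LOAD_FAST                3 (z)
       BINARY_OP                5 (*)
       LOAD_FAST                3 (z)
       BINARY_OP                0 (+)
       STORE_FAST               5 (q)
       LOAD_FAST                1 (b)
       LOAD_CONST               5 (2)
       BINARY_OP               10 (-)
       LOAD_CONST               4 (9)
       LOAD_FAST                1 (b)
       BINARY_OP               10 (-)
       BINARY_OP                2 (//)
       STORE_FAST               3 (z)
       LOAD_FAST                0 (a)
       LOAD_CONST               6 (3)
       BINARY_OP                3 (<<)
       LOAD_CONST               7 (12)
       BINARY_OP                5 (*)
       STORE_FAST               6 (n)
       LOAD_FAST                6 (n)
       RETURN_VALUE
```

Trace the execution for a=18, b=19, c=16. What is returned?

LOAD_FAST a → push 18. Stack: [18]
LOAD_CONST → push 1. Stack: [18, 1]
BINARY_OP << → 18 << 1 = 36. Stack: [36]
STORE_FAST z → z=36. Stack: []
LOAD_FAST_LOAD_FAST a,b → push 18,19. Stack: [18, 19]
BINARY_OP * → 18 * 19 = 342. Stack: [342]
LOAD_FAST_LOAD_FAST a,c → push 18,16. Stack: [342, 18, 16]
BINARY_OP - → 18 - 16 = 2. Stack: [342, 2]
BINARY_OP + → 342 + 2 = 344. Stack: [344]
STORE_FAST z → z=344. Stack: []
LOAD_FAST b → push 19. Stack: [19]
LOAD_CONST → push 4. Stack: [19, 4]
BINARY_OP << → 19 << 4 = 304. Stack: [304]
STORE_FAST z → z=304. Stack: []
LOAD_CONST → push 0. Stack: [0]
LOAD_FAST c → push 16. Stack: [0, 16]
BINARY_OP & → 0 & 16 = 0. Stack: [0]
STORE_FAST p → p=0. Stack: []
LOAD_CONST → push 9. Stack: [9]
LOAD_FAST z → push 304. Stack: [9, 304]
BINARY_OP * → 9 * 304 = 2736. Stack: [2736]
LOAD_FAST z → push 304. Stack: [2736, 304]
BINARY_OP + → 2736 + 304 = 3040. Stack: [3040]
STORE_FAST q → q=3040. Stack: []
LOAD_FAST b → push 19. Stack: [19]
LOAD_CONST → push 2. Stack: [19, 2]
BINARY_OP - → 19 - 2 = 17. Stack: [17]
LOAD_CONST → push 9. Stack: [17, 9]
LOAD_FAST b → push 19. Stack: [17, 9, 19]
BINARY_OP - → 9 - 19 = -10. Stack: [17, -10]
BINARY_OP // → 17 // -10 = -2. Stack: [-2]
STORE_FAST z → z=-2. Stack: []
LOAD_FAST a → push 18. Stack: [18]
LOAD_CONST → push 3. Stack: [18, 3]
BINARY_OP << → 18 << 3 = 144. Stack: [144]
LOAD_CONST → push 12. Stack: [144, 12]
BINARY_OP * → 144 * 12 = 1728. Stack: [1728]
STORE_FAST n → n=1728. Stack: []
LOAD_FAST n → push 1728. Stack: [1728]
RETURN_VALUE → return 1728.

1728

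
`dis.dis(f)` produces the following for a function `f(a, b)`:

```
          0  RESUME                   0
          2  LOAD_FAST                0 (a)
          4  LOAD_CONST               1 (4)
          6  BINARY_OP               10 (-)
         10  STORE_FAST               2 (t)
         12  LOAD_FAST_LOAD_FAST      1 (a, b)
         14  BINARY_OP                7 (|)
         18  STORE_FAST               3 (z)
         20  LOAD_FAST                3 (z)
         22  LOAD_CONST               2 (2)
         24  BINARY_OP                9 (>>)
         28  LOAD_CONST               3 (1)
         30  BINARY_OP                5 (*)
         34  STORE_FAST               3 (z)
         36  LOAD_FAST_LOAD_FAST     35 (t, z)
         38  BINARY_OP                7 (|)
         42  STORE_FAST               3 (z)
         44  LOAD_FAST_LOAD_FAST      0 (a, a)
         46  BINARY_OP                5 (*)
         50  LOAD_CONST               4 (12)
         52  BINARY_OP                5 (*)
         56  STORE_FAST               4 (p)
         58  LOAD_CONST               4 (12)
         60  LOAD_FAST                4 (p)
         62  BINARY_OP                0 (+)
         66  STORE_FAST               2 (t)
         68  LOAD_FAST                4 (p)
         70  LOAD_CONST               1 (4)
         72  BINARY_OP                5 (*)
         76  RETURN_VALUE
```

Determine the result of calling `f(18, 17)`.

LOAD_FAST a → push 18. Stack: [18]
LOAD_CONST → push 4. Stack: [18, 4]
BINARY_OP - → 18 - 4 = 14. Stack: [14]
STORE_FAST t → t=14. Stack: []
LOAD_FAST_LOAD_FAST a,b → push 18,17. Stack: [18, 17]
BINARY_OP | → 18 | 17 = 19. Stack: [19]
STORE_FAST z → z=19. Stack: []
LOAD_FAST z → push 19. Stack: [19]
LOAD_CONST → push 2. Stack: [19, 2]
BINARY_OP >> → 19 >> 2 = 4. Stack: [4]
LOAD_CONST → push 1. Stack: [4, 1]
BINARY_OP * → 4 * 1 = 4. Stack: [4]
STORE_FAST z → z=4. Stack: []
LOAD_FAST_LOAD_FAST t,z → push 14,4. Stack: [14, 4]
BINARY_OP | → 14 | 4 = 14. Stack: [14]
STORE_FAST z → z=14. Stack: []
LOAD_FAST_LOAD_FAST a,a → push 18,18. Stack: [18, 18]
BINARY_OP * → 18 * 18 = 324. Stack: [324]
LOAD_CONST → push 12. Stack: [324, 12]
BINARY_OP * → 324 * 12 = 3888. Stack: [3888]
STORE_FAST p → p=3888. Stack: []
LOAD_CONST → push 12. Stack: [12]
LOAD_FAST p → push 3888. Stack: [12, 3888]
BINARY_OP + → 12 + 3888 = 3900. Stack: [3900]
STORE_FAST t → t=3900. Stack: []
LOAD_FAST p → push 3888. Stack: [3888]
LOAD_CONST → push 4. Stack: [3888, 4]
BINARY_OP * → 3888 * 4 = 15552. Stack: [15552]
RETURN_VALUE → return 15552.

15552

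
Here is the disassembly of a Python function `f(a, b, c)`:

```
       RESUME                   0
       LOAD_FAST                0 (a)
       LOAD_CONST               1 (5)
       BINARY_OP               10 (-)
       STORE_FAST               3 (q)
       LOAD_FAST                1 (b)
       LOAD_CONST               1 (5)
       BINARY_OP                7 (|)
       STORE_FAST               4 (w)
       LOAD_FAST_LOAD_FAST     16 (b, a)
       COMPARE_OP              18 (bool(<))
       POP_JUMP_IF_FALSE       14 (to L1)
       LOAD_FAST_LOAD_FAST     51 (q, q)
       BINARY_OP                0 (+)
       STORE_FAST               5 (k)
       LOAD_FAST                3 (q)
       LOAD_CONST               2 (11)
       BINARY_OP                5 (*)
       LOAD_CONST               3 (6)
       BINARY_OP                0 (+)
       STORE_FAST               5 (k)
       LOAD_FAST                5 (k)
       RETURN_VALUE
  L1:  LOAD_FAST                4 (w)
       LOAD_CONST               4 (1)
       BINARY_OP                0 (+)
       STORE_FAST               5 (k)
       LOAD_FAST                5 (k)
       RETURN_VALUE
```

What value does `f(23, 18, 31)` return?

LOAD_FAST a → push 23. Stack: [23]
LOAD_CONST → push 5. Stack: [23, 5]
BINARY_OP - → 23 - 5 = 18. Stack: [18]
STORE_FAST q → q=18. Stack: []
LOAD_FAST b → push 18. Stack: [18]
LOAD_CONST → push 5. Stack: [18, 5]
BINARY_OP | → 18 | 5 = 23. Stack: [23]
STORE_FAST w → w=23. Stack: []
LOAD_FAST_LOAD_FAST b,a → push 18,23. Stack: [18, 23]
COMPARE_OP bool(<) → 18 vs 23 = True. Stack: [True]
POP_JUMP_IF_FALSE → pop True; no jump. Stack: []
LOAD_FAST_LOAD_FAST q,q → push 18,18. Stack: [18, 18]
BINARY_OP + → 18 + 18 = 36. Stack: [36]
STORE_FAST k → k=36. Stack: []
LOAD_FAST q → push 18. Stack: [18]
LOAD_CONST → push 11. Stack: [18, 11]
BINARY_OP * → 18 * 11 = 198. Stack: [198]
LOAD_CONST → push 6. Stack: [198, 6]
BINARY_OP + → 198 + 6 = 204. Stack: [204]
STORE_FAST k → k=204. Stack: []
LOAD_FAST k → push 204. Stack: [204]
RETURN_VALUE → return 204.

204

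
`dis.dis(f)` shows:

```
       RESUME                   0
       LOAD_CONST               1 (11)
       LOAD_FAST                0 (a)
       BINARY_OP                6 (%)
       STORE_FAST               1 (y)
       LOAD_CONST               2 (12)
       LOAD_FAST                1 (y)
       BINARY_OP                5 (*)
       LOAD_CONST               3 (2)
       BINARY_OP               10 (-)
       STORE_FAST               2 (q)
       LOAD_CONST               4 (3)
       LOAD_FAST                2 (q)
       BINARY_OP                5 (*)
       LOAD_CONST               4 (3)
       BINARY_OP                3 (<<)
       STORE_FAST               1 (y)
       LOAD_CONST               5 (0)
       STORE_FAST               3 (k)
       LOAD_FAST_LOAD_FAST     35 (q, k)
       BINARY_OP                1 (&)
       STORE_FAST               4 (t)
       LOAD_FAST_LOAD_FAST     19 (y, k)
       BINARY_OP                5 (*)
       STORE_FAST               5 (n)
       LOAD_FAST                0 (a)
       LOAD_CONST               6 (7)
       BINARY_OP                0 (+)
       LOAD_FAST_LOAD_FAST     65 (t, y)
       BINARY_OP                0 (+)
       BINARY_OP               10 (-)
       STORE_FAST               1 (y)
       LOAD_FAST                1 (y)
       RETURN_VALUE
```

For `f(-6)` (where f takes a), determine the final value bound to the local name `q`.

-14

LOAD_CONST → push 11. Stack: [11]
LOAD_FAST a → push -6. Stack: [11, -6]
BINARY_OP % → 11 % -6 = -1. Stack: [-1]
STORE_FAST y → y=-1. Stack: []
LOAD_CONST → push 12. Stack: [12]
LOAD_FAST y → push -1. Stack: [12, -1]
BINARY_OP * → 12 * -1 = -12. Stack: [-12]
LOAD_CONST → push 2. Stack: [-12, 2]
BINARY_OP - → -12 - 2 = -14. Stack: [-14]
STORE_FAST q → q=-14. Stack: []
LOAD_CONST → push 3. Stack: [3]
LOAD_FAST q → push -14. Stack: [3, -14]
BINARY_OP * → 3 * -14 = -42. Stack: [-42]
LOAD_CONST → push 3. Stack: [-42, 3]
BINARY_OP << → -42 << 3 = -336. Stack: [-336]
STORE_FAST y → y=-336. Stack: []
LOAD_CONST → push 0. Stack: [0]
STORE_FAST k → k=0. Stack: []
LOAD_FAST_LOAD_FAST q,k → push -14,0. Stack: [-14, 0]
BINARY_OP & → -14 & 0 = 0. Stack: [0]
STORE_FAST t → t=0. Stack: []
LOAD_FAST_LOAD_FAST y,k → push -336,0. Stack: [-336, 0]
BINARY_OP * → -336 * 0 = 0. Stack: [0]
STORE_FAST n → n=0. Stack: []
LOAD_FAST a → push -6. Stack: [-6]
LOAD_CONST → push 7. Stack: [-6, 7]
BINARY_OP + → -6 + 7 = 1. Stack: [1]
LOAD_FAST_LOAD_FAST t,y → push 0,-336. Stack: [1, 0, -336]
BINARY_OP + → 0 + -336 = -336. Stack: [1, -336]
BINARY_OP - → 1 - -336 = 337. Stack: [337]
STORE_FAST y → y=337. Stack: []
LOAD_FAST y → push 337. Stack: [337]
RETURN_VALUE → return 337.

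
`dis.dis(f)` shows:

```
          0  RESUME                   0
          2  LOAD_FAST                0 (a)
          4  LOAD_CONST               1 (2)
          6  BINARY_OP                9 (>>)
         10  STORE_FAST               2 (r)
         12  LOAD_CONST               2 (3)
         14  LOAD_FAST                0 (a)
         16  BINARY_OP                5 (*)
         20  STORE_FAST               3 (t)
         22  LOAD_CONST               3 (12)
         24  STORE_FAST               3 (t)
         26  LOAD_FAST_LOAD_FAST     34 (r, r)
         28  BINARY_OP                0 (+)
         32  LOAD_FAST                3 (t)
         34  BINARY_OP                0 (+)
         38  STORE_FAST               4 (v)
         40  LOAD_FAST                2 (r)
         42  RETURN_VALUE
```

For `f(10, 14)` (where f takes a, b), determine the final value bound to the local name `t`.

LOAD_FAST a → push 10. Stack: [10]
LOAD_CONST → push 2. Stack: [10, 2]
BINARY_OP >> → 10 >> 2 = 2. Stack: [2]
STORE_FAST r → r=2. Stack: []
LOAD_CONST → push 3. Stack: [3]
LOAD_FAST a → push 10. Stack: [3, 10]
BINARY_OP * → 3 * 10 = 30. Stack: [30]
STORE_FAST t → t=30. Stack: []
LOAD_CONST → push 12. Stack: [12]
STORE_FAST t → t=12. Stack: []
LOAD_FAST_LOAD_FAST r,r → push 2,2. Stack: [2, 2]
BINARY_OP + → 2 + 2 = 4. Stack: [4]
LOAD_FAST t → push 12. Stack: [4, 12]
BINARY_OP + → 4 + 12 = 16. Stack: [16]
STORE_FAST v → v=16. Stack: []
LOAD_FAST r → push 2. Stack: [2]
RETURN_VALUE → return 2.

12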